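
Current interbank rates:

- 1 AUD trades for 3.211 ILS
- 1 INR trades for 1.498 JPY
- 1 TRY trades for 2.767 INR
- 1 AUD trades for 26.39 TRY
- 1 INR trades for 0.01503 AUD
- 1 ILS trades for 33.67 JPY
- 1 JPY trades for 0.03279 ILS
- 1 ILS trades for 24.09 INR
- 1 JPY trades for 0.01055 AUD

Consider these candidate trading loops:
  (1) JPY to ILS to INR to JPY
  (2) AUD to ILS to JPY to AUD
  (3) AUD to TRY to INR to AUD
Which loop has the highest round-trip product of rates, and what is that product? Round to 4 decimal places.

1.1833

(1) 0.03279 × 24.09 × 1.498 = 1.18329
(2) 3.211 × 33.67 × 0.01055 = 1.14061
(3) 26.39 × 2.767 × 0.01503 = 1.09751
Highest is cycle (1) at 1.1833 (>1, arbitrage).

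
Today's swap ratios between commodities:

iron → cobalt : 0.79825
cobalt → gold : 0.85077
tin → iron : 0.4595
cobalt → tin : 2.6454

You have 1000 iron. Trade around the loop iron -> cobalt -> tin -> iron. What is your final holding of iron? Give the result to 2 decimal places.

1000 iron × 0.79825 = 798.25 cobalt
798.25 cobalt × 2.6454 = 2111.69055 tin
2111.69055 tin × 0.4595 = 970.321807725 iron

970.32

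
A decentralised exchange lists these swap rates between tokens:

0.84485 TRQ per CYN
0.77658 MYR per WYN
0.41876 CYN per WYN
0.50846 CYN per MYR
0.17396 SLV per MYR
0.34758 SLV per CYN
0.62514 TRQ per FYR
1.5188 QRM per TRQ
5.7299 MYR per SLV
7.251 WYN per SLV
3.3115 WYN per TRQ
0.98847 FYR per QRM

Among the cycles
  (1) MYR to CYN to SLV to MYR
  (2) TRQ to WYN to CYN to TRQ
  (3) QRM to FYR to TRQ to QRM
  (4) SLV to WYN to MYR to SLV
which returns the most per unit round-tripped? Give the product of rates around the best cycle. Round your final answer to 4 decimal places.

1.1716

(1) 0.50846 × 0.34758 × 5.7299 = 1.01265
(2) 3.3115 × 0.41876 × 0.84485 = 1.17157
(3) 0.98847 × 0.62514 × 1.5188 = 0.93852
(4) 7.251 × 0.77658 × 0.17396 = 0.97957
Highest is cycle (2) at 1.1716 (>1, arbitrage).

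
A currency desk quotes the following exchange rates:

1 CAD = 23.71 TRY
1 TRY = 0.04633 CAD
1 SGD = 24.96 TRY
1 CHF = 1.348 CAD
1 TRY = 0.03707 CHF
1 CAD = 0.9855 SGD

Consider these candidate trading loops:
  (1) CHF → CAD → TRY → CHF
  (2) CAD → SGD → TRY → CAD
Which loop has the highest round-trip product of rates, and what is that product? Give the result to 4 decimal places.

(1) 1.348 × 23.71 × 0.03707 = 1.18480
(2) 0.9855 × 24.96 × 0.04633 = 1.13963
Highest is cycle (1) at 1.1848 (>1, arbitrage).

1.1848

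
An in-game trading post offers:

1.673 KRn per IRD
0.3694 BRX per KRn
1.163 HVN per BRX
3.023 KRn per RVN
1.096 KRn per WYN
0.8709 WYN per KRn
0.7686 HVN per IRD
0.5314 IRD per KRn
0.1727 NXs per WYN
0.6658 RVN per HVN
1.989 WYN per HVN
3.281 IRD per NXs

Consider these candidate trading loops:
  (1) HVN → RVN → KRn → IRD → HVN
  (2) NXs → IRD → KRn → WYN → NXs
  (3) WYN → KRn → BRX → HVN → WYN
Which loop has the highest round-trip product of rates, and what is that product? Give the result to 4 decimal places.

(1) 0.6658 × 3.023 × 0.5314 × 0.7686 = 0.82206
(2) 3.281 × 1.673 × 0.8709 × 0.1727 = 0.82559
(3) 1.096 × 0.3694 × 1.163 × 1.989 = 0.93653
Highest is cycle (3) at 0.9365 (≤1, no arbitrage).

0.9365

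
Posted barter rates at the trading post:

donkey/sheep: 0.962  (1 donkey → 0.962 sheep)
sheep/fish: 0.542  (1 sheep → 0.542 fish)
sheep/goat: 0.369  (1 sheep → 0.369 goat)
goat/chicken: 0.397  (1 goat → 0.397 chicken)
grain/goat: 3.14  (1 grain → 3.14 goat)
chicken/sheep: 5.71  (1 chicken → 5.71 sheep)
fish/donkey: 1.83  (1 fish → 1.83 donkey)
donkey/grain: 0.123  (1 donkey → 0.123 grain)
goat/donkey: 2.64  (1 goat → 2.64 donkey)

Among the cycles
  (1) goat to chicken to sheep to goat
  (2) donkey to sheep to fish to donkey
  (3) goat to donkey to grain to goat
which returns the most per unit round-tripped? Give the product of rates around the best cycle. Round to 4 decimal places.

(1) 0.397 × 5.71 × 0.369 = 0.83648
(2) 0.962 × 0.542 × 1.83 = 0.95417
(3) 2.64 × 0.123 × 3.14 = 1.01962
Highest is cycle (3) at 1.0196 (>1, arbitrage).

1.0196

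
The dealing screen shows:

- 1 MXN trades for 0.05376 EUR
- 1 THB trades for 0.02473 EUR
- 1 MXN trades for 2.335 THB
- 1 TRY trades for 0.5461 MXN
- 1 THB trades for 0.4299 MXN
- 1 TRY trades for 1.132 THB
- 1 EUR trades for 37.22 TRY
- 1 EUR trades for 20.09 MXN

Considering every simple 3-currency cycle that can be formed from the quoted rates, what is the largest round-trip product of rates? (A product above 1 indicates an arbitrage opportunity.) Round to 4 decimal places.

MXN→THB→EUR→MXN: 2.335 × 0.02473 × 20.09 = 1.16009
MXN→EUR→TRY→MXN: 0.05376 × 37.22 × 0.5461 = 1.09272
TRY→THB→EUR→TRY: 1.132 × 0.02473 × 37.22 = 1.04195
Maximum is MXN→THB→EUR→MXN at 1.1601; arbitrage exists.

1.1601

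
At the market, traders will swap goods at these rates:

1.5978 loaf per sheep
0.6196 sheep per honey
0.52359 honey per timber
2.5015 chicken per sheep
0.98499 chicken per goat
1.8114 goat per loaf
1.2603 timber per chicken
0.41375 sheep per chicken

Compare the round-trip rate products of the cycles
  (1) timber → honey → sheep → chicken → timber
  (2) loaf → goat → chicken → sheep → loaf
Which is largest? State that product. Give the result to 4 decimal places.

(1) 0.52359 × 0.6196 × 2.5015 × 1.2603 = 1.02277
(2) 1.8114 × 0.98499 × 0.41375 × 1.5978 = 1.17952
Highest is cycle (2) at 1.1795 (>1, arbitrage).

1.1795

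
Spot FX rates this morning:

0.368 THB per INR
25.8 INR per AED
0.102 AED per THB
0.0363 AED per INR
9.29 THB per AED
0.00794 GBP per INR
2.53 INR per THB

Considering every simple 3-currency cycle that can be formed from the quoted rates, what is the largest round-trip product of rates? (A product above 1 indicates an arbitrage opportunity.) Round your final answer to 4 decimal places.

0.9684

THB→AED→INR→THB: 0.102 × 25.8 × 0.368 = 0.96843
THB→INR→AED→THB: 2.53 × 0.0363 × 9.29 = 0.85318
Maximum is THB→AED→INR→THB at 0.9684; no arbitrage — every cycle loses value.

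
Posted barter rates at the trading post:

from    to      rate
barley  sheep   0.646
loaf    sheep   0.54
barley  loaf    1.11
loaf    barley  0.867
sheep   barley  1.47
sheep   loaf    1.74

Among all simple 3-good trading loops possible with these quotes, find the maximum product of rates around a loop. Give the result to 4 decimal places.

barley→sheep→loaf→barley: 0.646 × 1.74 × 0.867 = 0.97454
barley→loaf→sheep→barley: 1.11 × 0.54 × 1.47 = 0.88112
Maximum is barley→sheep→loaf→barley at 0.9745; no arbitrage — every cycle loses value.

0.9745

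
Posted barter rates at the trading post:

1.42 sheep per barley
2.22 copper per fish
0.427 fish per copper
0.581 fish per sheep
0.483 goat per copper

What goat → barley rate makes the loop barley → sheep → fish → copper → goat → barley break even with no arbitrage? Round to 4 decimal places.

Known legs of the cycle: 1.42 × 0.581 × 2.22 × 0.483 = 0.8846359452
For no arbitrage the full-cycle product must be 1, so the missing rate is 1 / 0.8846359452 ≈ 1.130409.

1.1304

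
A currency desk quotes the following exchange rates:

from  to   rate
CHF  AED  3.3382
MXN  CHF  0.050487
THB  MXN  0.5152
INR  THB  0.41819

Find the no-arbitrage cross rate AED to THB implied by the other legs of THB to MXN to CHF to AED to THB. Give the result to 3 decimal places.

11.517

Known legs of the cycle: 0.5152 × 0.050487 × 3.3382 = 0.08682959439168
For no arbitrage the full-cycle product must be 1, so the missing rate is 1 / 0.08682959439168 ≈ 11.51681.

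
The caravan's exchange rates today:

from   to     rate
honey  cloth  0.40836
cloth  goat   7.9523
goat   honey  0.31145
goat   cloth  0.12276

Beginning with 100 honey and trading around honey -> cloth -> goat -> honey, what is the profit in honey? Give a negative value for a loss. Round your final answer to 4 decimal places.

1.1403

100 honey × 0.40836 = 40.836 cloth
40.836 cloth × 7.9523 = 324.7401228 goat
324.7401228 goat × 0.31145 = 101.14031124606 honey
Net change: 101.14031124606 − 100 = 1.14031124606 honey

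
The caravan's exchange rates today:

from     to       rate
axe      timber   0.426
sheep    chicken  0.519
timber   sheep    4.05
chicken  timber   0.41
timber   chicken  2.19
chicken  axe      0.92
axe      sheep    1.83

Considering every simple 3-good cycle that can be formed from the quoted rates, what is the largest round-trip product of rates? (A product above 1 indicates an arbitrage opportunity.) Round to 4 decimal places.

axe→sheep→chicken→axe: 1.83 × 0.519 × 0.92 = 0.87379
timber→sheep→chicken→timber: 4.05 × 0.519 × 0.41 = 0.86180
axe→timber→chicken→axe: 0.426 × 2.19 × 0.92 = 0.85830
Maximum is axe→sheep→chicken→axe at 0.8738; no arbitrage — every cycle loses value.

0.8738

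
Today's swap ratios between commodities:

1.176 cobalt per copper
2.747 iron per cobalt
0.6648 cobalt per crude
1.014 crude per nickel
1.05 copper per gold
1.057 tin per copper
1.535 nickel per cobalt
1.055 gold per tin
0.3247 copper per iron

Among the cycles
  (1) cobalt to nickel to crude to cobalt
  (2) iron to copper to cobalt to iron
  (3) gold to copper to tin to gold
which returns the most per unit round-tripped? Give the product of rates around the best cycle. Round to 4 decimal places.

(1) 1.535 × 1.014 × 0.6648 = 1.03475
(2) 0.3247 × 1.176 × 2.747 = 1.04893
(3) 1.05 × 1.057 × 1.055 = 1.17089
Highest is cycle (3) at 1.1709 (>1, arbitrage).

1.1709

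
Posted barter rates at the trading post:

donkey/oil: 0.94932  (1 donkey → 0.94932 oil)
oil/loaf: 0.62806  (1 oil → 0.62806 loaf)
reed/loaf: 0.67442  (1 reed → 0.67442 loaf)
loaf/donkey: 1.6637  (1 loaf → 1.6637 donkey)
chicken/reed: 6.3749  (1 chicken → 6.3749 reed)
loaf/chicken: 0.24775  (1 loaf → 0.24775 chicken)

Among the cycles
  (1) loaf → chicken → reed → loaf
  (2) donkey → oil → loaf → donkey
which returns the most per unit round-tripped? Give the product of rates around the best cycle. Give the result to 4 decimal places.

(1) 0.24775 × 6.3749 × 0.67442 = 1.06517
(2) 0.94932 × 0.62806 × 1.6637 = 0.99195
Highest is cycle (1) at 1.0652 (>1, arbitrage).

1.0652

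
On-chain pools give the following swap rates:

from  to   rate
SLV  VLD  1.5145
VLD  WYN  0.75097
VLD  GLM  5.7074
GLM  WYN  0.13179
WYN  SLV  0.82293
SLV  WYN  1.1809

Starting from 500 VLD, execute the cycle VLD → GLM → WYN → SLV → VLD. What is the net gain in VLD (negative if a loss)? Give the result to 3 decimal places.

500 VLD × 5.7074 = 2853.7 GLM
2853.7 GLM × 0.13179 = 376.089123 WYN
376.089123 WYN × 0.82293 = 309.49502199039 SLV
309.49502199039 SLV × 1.5145 = 468.730210804445655 VLD
Net change: 468.730210804445655 − 500 = -31.269789195554345 VLD

-31.270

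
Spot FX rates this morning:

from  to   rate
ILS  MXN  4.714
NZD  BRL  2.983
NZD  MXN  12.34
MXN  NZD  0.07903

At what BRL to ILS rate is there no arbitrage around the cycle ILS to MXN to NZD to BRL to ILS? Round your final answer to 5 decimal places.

0.89984

Known legs of the cycle: 4.714 × 0.07903 × 2.983 = 1.11130895386
For no arbitrage the full-cycle product must be 1, so the missing rate is 1 / 1.11130895386 ≈ 0.8998398.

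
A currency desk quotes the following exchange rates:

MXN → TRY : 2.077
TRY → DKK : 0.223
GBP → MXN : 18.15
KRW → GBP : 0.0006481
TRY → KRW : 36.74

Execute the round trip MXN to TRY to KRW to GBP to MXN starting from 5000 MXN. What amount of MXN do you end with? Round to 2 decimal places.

4488.12

5000 MXN × 2.077 = 10385 TRY
10385 TRY × 36.74 = 381544.9 KRW
381544.9 KRW × 0.0006481 = 247.27924969 GBP
247.27924969 GBP × 18.15 = 4488.1183818735 MXN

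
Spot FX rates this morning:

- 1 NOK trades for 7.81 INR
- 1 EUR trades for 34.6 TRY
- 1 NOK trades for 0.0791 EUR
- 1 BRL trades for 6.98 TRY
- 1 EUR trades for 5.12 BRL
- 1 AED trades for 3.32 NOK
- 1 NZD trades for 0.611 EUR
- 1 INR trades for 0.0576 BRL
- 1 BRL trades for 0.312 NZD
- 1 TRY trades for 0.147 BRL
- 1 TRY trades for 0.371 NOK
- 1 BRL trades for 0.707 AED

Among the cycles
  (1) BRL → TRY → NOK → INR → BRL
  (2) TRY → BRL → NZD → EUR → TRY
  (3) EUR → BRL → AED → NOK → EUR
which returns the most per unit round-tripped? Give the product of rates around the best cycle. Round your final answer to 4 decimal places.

(1) 6.98 × 0.371 × 7.81 × 0.0576 = 1.16494
(2) 0.147 × 0.312 × 0.611 × 34.6 = 0.96959
(3) 5.12 × 0.707 × 3.32 × 0.0791 = 0.95061
Highest is cycle (1) at 1.1649 (>1, arbitrage).

1.1649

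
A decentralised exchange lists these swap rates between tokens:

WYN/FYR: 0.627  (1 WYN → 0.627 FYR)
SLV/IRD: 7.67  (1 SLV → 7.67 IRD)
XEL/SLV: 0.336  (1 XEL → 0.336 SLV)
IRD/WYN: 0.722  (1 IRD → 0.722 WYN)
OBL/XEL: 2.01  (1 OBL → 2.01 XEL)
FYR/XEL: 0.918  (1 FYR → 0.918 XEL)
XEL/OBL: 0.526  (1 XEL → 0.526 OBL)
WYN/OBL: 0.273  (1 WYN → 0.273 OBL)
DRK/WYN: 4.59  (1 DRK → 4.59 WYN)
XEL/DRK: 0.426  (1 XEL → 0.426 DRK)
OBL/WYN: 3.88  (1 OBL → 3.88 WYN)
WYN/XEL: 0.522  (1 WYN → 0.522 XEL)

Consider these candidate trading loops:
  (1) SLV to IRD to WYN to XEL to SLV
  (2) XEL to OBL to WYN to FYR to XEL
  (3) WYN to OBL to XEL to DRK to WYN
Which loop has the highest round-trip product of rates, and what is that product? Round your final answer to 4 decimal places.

(1) 7.67 × 0.722 × 0.522 × 0.336 = 0.97128
(2) 0.526 × 3.88 × 0.627 × 0.918 = 1.17470
(3) 0.273 × 2.01 × 0.426 × 4.59 = 1.07295
Highest is cycle (2) at 1.1747 (>1, arbitrage).

1.1747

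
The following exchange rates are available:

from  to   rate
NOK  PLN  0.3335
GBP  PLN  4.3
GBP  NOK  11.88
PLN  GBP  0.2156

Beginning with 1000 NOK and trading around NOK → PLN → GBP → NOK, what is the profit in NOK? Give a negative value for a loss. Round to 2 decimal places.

1000 NOK × 0.3335 = 333.5 PLN
333.5 PLN × 0.2156 = 71.9026 GBP
71.9026 GBP × 11.88 = 854.202888 NOK
Net change: 854.202888 − 1000 = -145.797112 NOK

-145.80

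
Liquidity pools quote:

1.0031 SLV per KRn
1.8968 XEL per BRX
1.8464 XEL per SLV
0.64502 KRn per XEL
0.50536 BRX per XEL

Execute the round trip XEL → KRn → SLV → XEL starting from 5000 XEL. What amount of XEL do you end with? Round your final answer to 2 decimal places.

5000 XEL × 0.64502 = 3225.1 KRn
3225.1 KRn × 1.0031 = 3235.09781 SLV
3235.09781 SLV × 1.8464 = 5973.284596384 XEL

5973.28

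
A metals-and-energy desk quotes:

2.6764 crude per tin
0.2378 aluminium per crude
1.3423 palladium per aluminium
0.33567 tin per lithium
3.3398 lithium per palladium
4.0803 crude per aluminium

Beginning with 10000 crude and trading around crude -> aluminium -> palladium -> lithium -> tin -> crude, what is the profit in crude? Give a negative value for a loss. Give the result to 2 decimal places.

10000 crude × 0.2378 = 2378 aluminium
2378 aluminium × 1.3423 = 3191.9894 palladium
3191.9894 palladium × 3.3398 = 10660.60619812 lithium
10660.60619812 lithium × 0.33567 = 3578.4456825229404 tin
3578.4456825229404 tin × 2.6764 = 9577.35202470439768656 crude
Net change: 9577.35202470439768656 − 10000 = -422.64797529560231344 crude

-422.65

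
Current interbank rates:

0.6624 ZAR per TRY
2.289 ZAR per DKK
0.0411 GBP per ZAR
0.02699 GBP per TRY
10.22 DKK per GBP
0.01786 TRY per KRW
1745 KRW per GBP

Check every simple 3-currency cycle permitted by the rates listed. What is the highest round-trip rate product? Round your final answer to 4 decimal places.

ZAR→GBP→DKK→ZAR: 0.0411 × 10.22 × 2.289 = 0.96148
KRW→TRY→GBP→KRW: 0.01786 × 0.02699 × 1745 = 0.84116
Maximum is ZAR→GBP→DKK→ZAR at 0.9615; no arbitrage — every cycle loses value.

0.9615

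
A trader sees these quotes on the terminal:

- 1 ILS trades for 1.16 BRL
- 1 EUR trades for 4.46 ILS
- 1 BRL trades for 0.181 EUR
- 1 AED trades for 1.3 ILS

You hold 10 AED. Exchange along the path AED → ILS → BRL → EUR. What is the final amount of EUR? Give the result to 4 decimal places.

10 AED × 1.3 = 13 ILS
13 ILS × 1.16 = 15.08 BRL
15.08 BRL × 0.181 = 2.72948 EUR

2.7295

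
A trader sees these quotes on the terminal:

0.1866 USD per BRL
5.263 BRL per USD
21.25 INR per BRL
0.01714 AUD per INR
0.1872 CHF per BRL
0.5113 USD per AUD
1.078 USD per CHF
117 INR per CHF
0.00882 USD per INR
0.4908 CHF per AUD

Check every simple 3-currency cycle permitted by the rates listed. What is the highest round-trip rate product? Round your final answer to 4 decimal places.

CHF→USD→BRL→CHF: 1.078 × 5.263 × 0.1872 = 1.06208
INR→USD→BRL→INR: 0.00882 × 5.263 × 21.25 = 0.98642
INR→AUD→CHF→INR: 0.01714 × 0.4908 × 117 = 0.98424
Maximum is CHF→USD→BRL→CHF at 1.0621; arbitrage exists.

1.0621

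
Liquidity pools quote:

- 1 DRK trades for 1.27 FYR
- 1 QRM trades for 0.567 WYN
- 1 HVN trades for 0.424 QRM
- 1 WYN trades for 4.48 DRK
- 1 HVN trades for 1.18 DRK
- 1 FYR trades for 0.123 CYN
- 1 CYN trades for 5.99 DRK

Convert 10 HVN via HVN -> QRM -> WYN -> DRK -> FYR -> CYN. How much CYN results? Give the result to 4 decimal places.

1.6824

10 HVN × 0.424 = 4.24 QRM
4.24 QRM × 0.567 = 2.40408 WYN
2.40408 WYN × 4.48 = 10.7702784 DRK
10.7702784 DRK × 1.27 = 13.678253568 FYR
13.678253568 FYR × 0.123 = 1.682425188864 CYN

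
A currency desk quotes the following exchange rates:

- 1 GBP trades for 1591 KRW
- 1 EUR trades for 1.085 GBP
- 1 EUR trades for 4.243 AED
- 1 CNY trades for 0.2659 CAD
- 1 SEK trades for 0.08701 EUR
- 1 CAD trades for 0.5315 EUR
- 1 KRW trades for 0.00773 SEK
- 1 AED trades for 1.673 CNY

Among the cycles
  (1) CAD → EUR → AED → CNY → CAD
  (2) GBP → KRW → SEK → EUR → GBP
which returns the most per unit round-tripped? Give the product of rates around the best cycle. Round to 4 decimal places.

1.1610

(1) 0.5315 × 4.243 × 1.673 × 0.2659 = 1.00321
(2) 1591 × 0.00773 × 0.08701 × 1.085 = 1.16104
Highest is cycle (2) at 1.1610 (>1, arbitrage).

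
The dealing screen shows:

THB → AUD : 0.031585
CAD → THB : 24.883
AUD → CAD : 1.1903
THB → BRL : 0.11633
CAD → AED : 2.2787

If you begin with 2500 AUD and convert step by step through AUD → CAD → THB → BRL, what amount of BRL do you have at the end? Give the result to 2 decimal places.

8613.72

2500 AUD × 1.1903 = 2975.75 CAD
2975.75 CAD × 24.883 = 74045.58725 THB
74045.58725 THB × 0.11633 = 8613.7231647925 BRL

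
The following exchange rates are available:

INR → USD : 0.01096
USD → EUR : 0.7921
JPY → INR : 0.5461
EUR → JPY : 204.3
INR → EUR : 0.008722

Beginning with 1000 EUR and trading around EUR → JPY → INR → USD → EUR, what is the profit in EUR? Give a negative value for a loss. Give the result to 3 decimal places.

1000 EUR × 204.3 = 204300 JPY
204300 JPY × 0.5461 = 111568.23 INR
111568.23 INR × 0.01096 = 1222.7878008 USD
1222.7878008 USD × 0.7921 = 968.57021701368 EUR
Net change: 968.57021701368 − 1000 = -31.42978298632 EUR

-31.430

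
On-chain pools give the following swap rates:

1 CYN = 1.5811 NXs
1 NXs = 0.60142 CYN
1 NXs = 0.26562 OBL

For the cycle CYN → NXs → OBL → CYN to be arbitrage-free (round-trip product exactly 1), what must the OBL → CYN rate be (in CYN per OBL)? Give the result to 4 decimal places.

Known legs of the cycle: 1.5811 × 0.26562 = 0.419971782
For no arbitrage the full-cycle product must be 1, so the missing rate is 1 / 0.419971782 ≈ 2.381112.

2.3811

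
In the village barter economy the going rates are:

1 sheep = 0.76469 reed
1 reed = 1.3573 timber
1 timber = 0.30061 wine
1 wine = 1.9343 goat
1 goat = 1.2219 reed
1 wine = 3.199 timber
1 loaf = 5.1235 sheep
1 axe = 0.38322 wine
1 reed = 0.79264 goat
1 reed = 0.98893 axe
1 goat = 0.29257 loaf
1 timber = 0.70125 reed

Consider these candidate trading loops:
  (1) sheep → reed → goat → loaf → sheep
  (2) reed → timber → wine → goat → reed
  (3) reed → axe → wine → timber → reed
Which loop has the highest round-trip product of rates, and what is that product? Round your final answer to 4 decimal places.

(1) 0.76469 × 0.79264 × 0.29257 × 5.1235 = 0.90857
(2) 1.3573 × 0.30061 × 1.9343 × 1.2219 = 0.96436
(3) 0.98893 × 0.38322 × 3.199 × 0.70125 = 0.85016
Highest is cycle (2) at 0.9644 (≤1, no arbitrage).

0.9644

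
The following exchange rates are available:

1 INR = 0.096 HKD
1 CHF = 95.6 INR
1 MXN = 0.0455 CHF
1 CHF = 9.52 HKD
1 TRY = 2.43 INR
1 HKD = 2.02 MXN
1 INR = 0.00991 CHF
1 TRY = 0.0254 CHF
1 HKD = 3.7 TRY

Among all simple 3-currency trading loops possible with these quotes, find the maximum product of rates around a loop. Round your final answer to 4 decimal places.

CHF→HKD→TRY→CHF: 9.52 × 3.7 × 0.0254 = 0.89469
MXN→CHF→HKD→MXN: 0.0455 × 9.52 × 2.02 = 0.87498
TRY→INR→HKD→TRY: 2.43 × 0.096 × 3.7 = 0.86314
Maximum is CHF→HKD→TRY→CHF at 0.8947; no arbitrage — every cycle loses value.

0.8947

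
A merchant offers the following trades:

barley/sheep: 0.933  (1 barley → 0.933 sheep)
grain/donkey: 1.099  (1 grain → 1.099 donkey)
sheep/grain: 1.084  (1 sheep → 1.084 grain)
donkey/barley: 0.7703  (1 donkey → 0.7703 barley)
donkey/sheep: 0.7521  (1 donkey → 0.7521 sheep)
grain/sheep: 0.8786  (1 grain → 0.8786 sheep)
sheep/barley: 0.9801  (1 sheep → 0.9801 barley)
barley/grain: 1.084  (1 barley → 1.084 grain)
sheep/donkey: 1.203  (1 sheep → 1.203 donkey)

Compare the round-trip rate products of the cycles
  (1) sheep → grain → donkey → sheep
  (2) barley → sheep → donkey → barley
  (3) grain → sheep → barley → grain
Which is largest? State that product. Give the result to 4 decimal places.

(1) 1.084 × 1.099 × 0.7521 = 0.89599
(2) 0.933 × 1.203 × 0.7703 = 0.86458
(3) 0.8786 × 0.9801 × 1.084 = 0.93345
Highest is cycle (3) at 0.9334 (≤1, no arbitrage).

0.9334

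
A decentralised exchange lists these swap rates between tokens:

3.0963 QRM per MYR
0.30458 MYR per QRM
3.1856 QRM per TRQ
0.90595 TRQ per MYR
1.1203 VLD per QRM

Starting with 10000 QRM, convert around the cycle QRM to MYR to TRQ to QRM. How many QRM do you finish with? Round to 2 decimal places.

8790.16

10000 QRM × 0.30458 = 3045.8 MYR
3045.8 MYR × 0.90595 = 2759.34251 TRQ
2759.34251 TRQ × 3.1856 = 8790.161499856 QRM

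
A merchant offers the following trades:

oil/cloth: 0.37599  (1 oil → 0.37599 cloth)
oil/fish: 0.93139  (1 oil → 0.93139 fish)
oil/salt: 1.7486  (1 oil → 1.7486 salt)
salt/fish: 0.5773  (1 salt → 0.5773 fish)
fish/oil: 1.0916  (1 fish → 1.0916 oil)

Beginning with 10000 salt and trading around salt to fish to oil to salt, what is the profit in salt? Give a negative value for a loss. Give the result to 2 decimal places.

1019.34

10000 salt × 0.5773 = 5773 fish
5773 fish × 1.0916 = 6301.8068 oil
6301.8068 oil × 1.7486 = 11019.33937048 salt
Net change: 11019.33937048 − 10000 = 1019.33937048 salt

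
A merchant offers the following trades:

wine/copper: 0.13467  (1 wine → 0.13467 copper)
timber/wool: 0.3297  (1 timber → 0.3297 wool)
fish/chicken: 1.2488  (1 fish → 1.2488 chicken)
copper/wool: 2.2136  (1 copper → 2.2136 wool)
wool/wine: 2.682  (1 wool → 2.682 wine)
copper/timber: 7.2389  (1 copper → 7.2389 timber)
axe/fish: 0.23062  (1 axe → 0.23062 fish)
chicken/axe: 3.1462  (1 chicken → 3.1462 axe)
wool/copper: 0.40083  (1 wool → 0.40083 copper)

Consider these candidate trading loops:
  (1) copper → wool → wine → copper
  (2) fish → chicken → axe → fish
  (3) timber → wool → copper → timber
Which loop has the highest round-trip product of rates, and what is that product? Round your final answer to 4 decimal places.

(1) 2.2136 × 2.682 × 0.13467 = 0.79952
(2) 1.2488 × 3.1462 × 0.23062 = 0.90610
(3) 0.3297 × 0.40083 × 7.2389 = 0.95665
Highest is cycle (3) at 0.9566 (≤1, no arbitrage).

0.9566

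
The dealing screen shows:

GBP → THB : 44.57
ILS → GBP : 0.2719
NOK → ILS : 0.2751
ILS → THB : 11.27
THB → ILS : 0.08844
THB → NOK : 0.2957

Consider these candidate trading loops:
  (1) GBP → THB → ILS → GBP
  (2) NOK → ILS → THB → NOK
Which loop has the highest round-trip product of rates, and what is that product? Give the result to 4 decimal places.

(1) 44.57 × 0.08844 × 0.2719 = 1.07177
(2) 0.2751 × 11.27 × 0.2957 = 0.91678
Highest is cycle (1) at 1.0718 (>1, arbitrage).

1.0718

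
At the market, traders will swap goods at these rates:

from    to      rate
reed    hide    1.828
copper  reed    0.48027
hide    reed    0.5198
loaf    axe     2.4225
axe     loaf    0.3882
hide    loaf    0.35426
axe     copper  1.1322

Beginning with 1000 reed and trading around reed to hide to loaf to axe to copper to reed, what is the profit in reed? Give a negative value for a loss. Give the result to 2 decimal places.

-146.96

1000 reed × 1.828 = 1828 hide
1828 hide × 0.35426 = 647.58728 loaf
647.58728 loaf × 2.4225 = 1568.7801858 axe
1568.7801858 axe × 1.1322 = 1776.17292636276 copper
1776.17292636276 copper × 0.48027 = 853.0425713442427452 reed
Net change: 853.0425713442427452 − 1000 = -146.9574286557572548 reed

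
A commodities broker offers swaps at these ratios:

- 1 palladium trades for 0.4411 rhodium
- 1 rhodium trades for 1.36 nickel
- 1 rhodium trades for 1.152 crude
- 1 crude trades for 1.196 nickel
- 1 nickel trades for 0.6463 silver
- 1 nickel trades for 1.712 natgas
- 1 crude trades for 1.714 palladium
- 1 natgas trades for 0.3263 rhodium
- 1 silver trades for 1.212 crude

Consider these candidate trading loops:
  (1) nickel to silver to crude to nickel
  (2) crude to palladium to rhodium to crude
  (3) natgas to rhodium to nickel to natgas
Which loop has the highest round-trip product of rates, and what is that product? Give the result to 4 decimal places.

(1) 0.6463 × 1.212 × 1.196 = 0.93685
(2) 1.714 × 0.4411 × 1.152 = 0.87096
(3) 0.3263 × 1.36 × 1.712 = 0.75973
Highest is cycle (1) at 0.9368 (≤1, no arbitrage).

0.9368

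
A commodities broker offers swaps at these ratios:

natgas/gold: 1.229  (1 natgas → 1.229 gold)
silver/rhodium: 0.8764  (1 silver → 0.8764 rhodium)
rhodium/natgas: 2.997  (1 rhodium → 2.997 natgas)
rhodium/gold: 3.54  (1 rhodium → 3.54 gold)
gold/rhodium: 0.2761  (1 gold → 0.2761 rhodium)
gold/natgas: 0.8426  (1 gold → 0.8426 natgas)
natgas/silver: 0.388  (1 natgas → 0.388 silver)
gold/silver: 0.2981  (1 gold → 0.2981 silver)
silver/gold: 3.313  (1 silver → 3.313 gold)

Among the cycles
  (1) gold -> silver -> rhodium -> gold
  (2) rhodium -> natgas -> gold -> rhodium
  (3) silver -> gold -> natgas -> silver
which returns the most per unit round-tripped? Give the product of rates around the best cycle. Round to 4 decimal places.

1.0831

(1) 0.2981 × 0.8764 × 3.54 = 0.92484
(2) 2.997 × 1.229 × 0.2761 = 1.01696
(3) 3.313 × 0.8426 × 0.388 = 1.08312
Highest is cycle (3) at 1.0831 (>1, arbitrage).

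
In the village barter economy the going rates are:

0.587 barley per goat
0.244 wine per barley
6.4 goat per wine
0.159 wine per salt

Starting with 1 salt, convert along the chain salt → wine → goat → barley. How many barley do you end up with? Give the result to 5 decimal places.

0.59733

1 salt × 0.159 = 0.159 wine
0.159 wine × 6.4 = 1.0176 goat
1.0176 goat × 0.587 = 0.5973312 barley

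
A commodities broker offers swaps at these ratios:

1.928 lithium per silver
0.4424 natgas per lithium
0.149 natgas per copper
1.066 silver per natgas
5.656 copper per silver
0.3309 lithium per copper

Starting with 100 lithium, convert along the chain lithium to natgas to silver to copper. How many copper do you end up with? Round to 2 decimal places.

266.74

100 lithium × 0.4424 = 44.24 natgas
44.24 natgas × 1.066 = 47.15984 silver
47.15984 silver × 5.656 = 266.73605504 copper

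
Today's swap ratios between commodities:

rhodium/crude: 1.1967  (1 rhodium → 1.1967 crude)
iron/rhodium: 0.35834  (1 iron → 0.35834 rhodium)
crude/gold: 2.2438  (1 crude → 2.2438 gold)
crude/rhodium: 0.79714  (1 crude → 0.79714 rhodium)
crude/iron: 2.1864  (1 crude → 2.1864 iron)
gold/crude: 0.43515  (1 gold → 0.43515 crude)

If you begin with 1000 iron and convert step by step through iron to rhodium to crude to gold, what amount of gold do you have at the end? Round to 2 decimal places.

962.20

1000 iron × 0.35834 = 358.34 rhodium
358.34 rhodium × 1.1967 = 428.825478 crude
428.825478 crude × 2.2438 = 962.1986075364 gold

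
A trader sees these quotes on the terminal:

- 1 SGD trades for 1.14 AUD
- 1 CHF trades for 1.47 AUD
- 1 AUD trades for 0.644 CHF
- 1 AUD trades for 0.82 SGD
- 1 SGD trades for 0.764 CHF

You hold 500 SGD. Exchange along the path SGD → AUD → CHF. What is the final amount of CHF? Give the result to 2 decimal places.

500 SGD × 1.14 = 570 AUD
570 AUD × 0.644 = 367.08 CHF

367.08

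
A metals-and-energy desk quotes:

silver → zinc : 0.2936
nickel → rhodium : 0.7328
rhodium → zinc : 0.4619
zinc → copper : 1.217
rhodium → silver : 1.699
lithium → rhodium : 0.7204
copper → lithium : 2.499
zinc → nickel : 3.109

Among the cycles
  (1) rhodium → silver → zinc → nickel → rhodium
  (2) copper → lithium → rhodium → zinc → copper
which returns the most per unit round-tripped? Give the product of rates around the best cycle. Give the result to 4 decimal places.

1.1365

(1) 1.699 × 0.2936 × 3.109 × 0.7328 = 1.13646
(2) 2.499 × 0.7204 × 0.4619 × 1.217 = 1.01200
Highest is cycle (1) at 1.1365 (>1, arbitrage).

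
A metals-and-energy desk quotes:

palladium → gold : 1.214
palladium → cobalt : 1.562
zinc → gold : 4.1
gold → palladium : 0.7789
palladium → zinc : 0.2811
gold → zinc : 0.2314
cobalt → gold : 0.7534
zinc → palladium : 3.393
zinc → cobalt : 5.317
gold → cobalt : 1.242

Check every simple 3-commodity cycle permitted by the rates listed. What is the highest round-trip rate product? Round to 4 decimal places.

0.9532

zinc→palladium→gold→zinc: 3.393 × 1.214 × 0.2314 = 0.95316
zinc→cobalt→gold→zinc: 5.317 × 0.7534 × 0.2314 = 0.92695
palladium→cobalt→gold→palladium: 1.562 × 0.7534 × 0.7789 = 0.91662
zinc→gold→palladium→zinc: 4.1 × 0.7789 × 0.2811 = 0.89769
Maximum is zinc→palladium→gold→zinc at 0.9532; no arbitrage — every cycle loses value.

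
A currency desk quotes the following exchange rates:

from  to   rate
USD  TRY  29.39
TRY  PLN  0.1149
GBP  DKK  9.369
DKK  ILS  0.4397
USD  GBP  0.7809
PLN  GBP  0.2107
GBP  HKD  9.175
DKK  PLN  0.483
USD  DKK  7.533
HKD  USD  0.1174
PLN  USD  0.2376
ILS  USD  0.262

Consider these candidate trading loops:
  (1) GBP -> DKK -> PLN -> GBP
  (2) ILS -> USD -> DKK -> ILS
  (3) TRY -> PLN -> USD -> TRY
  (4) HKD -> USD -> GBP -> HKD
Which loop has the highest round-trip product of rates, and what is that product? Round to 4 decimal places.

(1) 9.369 × 0.483 × 0.2107 = 0.95347
(2) 0.262 × 7.533 × 0.4397 = 0.86781
(3) 0.1149 × 0.2376 × 29.39 = 0.80235
(4) 0.1174 × 0.7809 × 9.175 = 0.84114
Highest is cycle (1) at 0.9535 (≤1, no arbitrage).

0.9535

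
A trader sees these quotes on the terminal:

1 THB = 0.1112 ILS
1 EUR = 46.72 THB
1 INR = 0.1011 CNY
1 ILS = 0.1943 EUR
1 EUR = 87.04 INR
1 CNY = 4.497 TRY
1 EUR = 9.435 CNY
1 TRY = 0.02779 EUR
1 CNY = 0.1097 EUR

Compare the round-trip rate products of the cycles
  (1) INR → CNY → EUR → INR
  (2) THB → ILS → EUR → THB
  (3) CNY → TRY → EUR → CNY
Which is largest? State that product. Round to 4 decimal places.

(1) 0.1011 × 0.1097 × 87.04 = 0.96533
(2) 0.1112 × 0.1943 × 46.72 = 1.00944
(3) 4.497 × 0.02779 × 9.435 = 1.17911
Highest is cycle (3) at 1.1791 (>1, arbitrage).

1.1791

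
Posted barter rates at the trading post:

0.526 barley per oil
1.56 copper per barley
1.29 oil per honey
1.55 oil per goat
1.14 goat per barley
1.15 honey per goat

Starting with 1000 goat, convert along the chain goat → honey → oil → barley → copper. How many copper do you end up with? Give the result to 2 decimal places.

1217.30

1000 goat × 1.15 = 1150 honey
1150 honey × 1.29 = 1483.5 oil
1483.5 oil × 0.526 = 780.321 barley
780.321 barley × 1.56 = 1217.30076 copper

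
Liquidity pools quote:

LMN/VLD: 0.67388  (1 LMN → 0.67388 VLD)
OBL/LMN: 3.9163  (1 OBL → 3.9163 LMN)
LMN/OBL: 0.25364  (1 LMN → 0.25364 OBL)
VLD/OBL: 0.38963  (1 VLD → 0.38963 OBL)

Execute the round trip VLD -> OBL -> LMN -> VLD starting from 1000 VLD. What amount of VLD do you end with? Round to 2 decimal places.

1028.28

1000 VLD × 0.38963 = 389.63 OBL
389.63 OBL × 3.9163 = 1525.907969 LMN
1525.907969 LMN × 0.67388 = 1028.27886214972 VLD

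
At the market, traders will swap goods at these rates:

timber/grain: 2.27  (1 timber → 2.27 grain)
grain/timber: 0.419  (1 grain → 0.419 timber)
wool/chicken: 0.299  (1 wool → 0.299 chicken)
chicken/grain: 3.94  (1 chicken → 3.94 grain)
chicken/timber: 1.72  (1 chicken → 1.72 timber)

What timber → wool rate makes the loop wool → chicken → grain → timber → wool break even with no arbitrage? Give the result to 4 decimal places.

2.0259

Known legs of the cycle: 0.299 × 3.94 × 0.419 = 0.49360714
For no arbitrage the full-cycle product must be 1, so the missing rate is 1 / 0.49360714 ≈ 2.025903.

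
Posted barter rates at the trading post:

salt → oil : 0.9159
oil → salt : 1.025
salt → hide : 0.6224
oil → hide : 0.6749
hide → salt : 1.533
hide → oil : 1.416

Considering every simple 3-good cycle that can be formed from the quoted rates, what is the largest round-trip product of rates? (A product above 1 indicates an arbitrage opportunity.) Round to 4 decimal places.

hide→salt→oil→hide: 1.533 × 0.9159 × 0.6749 = 0.94761
hide→oil→salt→hide: 1.416 × 1.025 × 0.6224 = 0.90335
Maximum is hide→salt→oil→hide at 0.9476; no arbitrage — every cycle loses value.

0.9476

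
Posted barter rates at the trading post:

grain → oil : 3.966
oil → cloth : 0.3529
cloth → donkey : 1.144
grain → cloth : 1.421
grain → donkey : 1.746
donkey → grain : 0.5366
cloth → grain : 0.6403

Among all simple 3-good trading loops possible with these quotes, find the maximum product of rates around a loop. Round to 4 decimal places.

oil→cloth→grain→oil: 0.3529 × 0.6403 × 3.966 = 0.89616
cloth→donkey→grain→cloth: 1.144 × 0.5366 × 1.421 = 0.87231
Maximum is oil→cloth→grain→oil at 0.8962; no arbitrage — every cycle loses value.

0.8962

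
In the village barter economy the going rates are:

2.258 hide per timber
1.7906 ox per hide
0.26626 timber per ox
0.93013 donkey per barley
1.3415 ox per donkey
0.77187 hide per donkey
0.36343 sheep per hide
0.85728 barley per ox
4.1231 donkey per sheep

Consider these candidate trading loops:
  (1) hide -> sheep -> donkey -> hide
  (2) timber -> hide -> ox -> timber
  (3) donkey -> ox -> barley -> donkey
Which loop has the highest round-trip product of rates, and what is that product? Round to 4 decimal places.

1.1566

(1) 0.36343 × 4.1231 × 0.77187 = 1.15661
(2) 2.258 × 1.7906 × 0.26626 = 1.07654
(3) 1.3415 × 0.85728 × 0.93013 = 1.06969
Highest is cycle (1) at 1.1566 (>1, arbitrage).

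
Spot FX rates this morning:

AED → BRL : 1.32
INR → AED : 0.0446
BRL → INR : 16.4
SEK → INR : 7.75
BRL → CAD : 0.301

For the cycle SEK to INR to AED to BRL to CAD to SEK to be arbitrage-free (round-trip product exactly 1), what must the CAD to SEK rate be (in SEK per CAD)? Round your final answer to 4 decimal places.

7.2815

Known legs of the cycle: 7.75 × 0.0446 × 1.32 × 0.301 = 0.137333658
For no arbitrage the full-cycle product must be 1, so the missing rate is 1 / 0.137333658 ≈ 7.281536.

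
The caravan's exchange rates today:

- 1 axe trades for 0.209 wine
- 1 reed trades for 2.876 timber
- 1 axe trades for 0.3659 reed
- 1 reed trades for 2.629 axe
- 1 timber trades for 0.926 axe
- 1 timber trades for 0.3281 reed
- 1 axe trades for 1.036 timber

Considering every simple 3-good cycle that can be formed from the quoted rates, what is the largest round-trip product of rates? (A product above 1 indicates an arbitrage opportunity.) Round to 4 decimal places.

0.9745

reed→timber→axe→reed: 2.876 × 0.926 × 0.3659 = 0.97446
reed→axe→timber→reed: 2.629 × 1.036 × 0.3281 = 0.89363
Maximum is reed→timber→axe→reed at 0.9745; no arbitrage — every cycle loses value.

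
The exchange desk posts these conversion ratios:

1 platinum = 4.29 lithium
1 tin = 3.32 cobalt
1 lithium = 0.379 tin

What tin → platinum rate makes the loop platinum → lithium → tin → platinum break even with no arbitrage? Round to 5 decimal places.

Known legs of the cycle: 4.29 × 0.379 = 1.62591
For no arbitrage the full-cycle product must be 1, so the missing rate is 1 / 1.62591 ≈ 0.6150402.

0.61504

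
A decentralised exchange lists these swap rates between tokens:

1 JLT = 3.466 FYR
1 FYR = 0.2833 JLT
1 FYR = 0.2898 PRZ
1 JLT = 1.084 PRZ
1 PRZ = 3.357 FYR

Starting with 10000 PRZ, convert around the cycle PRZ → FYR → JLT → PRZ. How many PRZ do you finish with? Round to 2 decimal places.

10000 PRZ × 3.357 = 33570 FYR
33570 FYR × 0.2833 = 9510.381 JLT
9510.381 JLT × 1.084 = 10309.253004 PRZ

10309.25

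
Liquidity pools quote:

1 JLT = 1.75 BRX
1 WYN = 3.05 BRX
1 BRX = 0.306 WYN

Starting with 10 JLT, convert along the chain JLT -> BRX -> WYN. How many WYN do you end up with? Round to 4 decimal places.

10 JLT × 1.75 = 17.5 BRX
17.5 BRX × 0.306 = 5.355 WYN

5.3550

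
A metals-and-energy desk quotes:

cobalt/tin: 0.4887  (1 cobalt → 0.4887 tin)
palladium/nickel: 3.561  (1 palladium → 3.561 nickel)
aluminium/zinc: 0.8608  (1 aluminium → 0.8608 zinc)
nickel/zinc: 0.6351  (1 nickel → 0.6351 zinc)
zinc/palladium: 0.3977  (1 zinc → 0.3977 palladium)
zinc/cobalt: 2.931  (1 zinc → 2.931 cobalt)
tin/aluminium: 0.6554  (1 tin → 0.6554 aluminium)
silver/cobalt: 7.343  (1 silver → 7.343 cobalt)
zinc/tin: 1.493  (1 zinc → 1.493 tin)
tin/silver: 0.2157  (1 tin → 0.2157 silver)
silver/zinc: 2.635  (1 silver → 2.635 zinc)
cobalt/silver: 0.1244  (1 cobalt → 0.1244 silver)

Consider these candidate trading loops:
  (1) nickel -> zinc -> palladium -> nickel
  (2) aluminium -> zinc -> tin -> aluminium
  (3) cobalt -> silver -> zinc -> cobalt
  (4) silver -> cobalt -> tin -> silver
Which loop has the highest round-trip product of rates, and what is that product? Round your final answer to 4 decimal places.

(1) 0.6351 × 0.3977 × 3.561 = 0.89943
(2) 0.8608 × 1.493 × 0.6554 = 0.84230
(3) 0.1244 × 2.635 × 2.931 = 0.96076
(4) 7.343 × 0.4887 × 0.2157 = 0.77404
Highest is cycle (3) at 0.9608 (≤1, no arbitrage).

0.9608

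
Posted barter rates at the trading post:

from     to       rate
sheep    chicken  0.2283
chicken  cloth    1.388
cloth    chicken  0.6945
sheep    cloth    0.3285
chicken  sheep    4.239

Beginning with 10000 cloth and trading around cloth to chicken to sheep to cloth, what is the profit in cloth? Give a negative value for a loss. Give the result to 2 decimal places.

10000 cloth × 0.6945 = 6945 chicken
6945 chicken × 4.239 = 29439.855 sheep
29439.855 sheep × 0.3285 = 9670.9923675 cloth
Net change: 9670.9923675 − 10000 = -329.0076325 cloth

-329.01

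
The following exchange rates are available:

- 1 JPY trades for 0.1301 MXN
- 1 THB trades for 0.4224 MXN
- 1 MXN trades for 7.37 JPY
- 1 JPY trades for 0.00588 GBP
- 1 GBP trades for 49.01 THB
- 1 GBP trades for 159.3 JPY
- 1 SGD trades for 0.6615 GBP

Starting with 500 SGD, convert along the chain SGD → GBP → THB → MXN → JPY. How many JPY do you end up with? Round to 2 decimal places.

50463.34

500 SGD × 0.6615 = 330.75 GBP
330.75 GBP × 49.01 = 16210.0575 THB
16210.0575 THB × 0.4224 = 6847.128288 MXN
6847.128288 MXN × 7.37 = 50463.33548256 JPY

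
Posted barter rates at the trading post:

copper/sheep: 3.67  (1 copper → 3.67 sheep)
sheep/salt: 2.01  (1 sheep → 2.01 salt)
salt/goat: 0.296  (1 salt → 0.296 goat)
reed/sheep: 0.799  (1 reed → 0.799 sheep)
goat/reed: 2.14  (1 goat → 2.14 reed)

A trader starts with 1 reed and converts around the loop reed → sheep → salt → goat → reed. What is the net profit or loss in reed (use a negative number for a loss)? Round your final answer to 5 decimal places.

1 reed × 0.799 = 0.799 sheep
0.799 sheep × 2.01 = 1.60599 salt
1.60599 salt × 0.296 = 0.47537304 goat
0.47537304 goat × 2.14 = 1.0172983056 reed
Net change: 1.0172983056 − 1 = 0.0172983056 reed

0.01730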